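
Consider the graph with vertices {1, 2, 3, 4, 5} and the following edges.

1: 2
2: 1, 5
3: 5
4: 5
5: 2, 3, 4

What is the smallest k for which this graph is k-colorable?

2

2 and 5 are adjacent, so at least 2 colors are needed.
A valid assignment using 2 colors: 1=a, 2=b, 3=b, 4=b, 5=a. Every edge joins two different colors.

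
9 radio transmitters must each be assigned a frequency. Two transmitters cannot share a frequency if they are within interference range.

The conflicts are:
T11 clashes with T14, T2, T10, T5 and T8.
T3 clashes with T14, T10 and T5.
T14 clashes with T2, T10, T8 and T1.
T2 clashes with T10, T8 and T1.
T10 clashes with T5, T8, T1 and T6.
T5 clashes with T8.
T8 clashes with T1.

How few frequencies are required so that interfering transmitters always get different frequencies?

T11, T14, T2, T10, T8 pairwise conflict, so at least 5 frequencies are needed.
5 frequencies suffice: frequency 1 → {T10}; frequency 2 → {T14, T5, T6}; frequency 3 → {T3, T8}; frequency 4 → {T11, T1}; frequency 5 → {T2}. Every pair that conflicts lands in different frequencies.

5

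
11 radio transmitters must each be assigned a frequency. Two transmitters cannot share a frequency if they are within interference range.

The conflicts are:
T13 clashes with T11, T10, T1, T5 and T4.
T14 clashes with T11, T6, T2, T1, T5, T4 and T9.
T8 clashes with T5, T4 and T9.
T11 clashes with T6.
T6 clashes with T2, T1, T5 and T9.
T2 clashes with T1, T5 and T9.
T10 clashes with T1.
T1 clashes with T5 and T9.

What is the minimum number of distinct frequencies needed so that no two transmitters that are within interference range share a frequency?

5

T14, T6, T2, T1, T5 are mutually in conflict, so at least 5 frequencies are needed.
5 frequencies suffice: frequency 1 → {T13, T14, T8}; frequency 2 → {T11, T1, T4}; frequency 3 → {T6, T10}; frequency 4 → {T5, T9}; frequency 5 → {T2}. Every pair that conflicts lands in different frequencies.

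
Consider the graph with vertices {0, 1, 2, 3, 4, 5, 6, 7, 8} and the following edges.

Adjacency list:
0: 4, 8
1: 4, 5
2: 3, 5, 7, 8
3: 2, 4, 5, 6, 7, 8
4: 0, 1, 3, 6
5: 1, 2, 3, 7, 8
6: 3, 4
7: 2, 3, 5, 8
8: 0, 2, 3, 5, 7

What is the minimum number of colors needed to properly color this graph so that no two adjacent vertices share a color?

2, 3, 5, 7, 8 are pairwise adjacent (a clique of size 5), so at least 5 colors are needed.
5 colors suffice: 0=a, 1=a, 2=e, 3=a, 4=b, 5=b, 6=c, 7=d, 8=c. Each edge has distinct colors on its endpoints.

5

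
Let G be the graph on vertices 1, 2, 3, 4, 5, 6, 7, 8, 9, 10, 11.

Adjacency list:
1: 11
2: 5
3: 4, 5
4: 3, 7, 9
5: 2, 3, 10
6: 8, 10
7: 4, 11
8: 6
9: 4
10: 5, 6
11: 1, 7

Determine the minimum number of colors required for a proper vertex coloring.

3 and 5 are adjacent, so at least 2 colors are needed.
2 colors suffice: color a → {4, 5, 6, 11}; color b → {1, 2, 3, 7, 8, 9, 10}. No two adjacent vertices share a color.

2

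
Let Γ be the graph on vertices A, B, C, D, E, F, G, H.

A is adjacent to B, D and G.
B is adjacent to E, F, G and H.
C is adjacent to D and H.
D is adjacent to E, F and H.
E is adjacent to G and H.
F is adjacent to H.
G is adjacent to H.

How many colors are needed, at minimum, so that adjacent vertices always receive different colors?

4

B, E, G, H are pairwise adjacent (a clique of size 4), so at least 4 colors are needed.
One proper 4-coloring: A=1, B=2, C=3, D=2, E=3, F=3, G=4, H=1. Each edge has distinct colors on its endpoints.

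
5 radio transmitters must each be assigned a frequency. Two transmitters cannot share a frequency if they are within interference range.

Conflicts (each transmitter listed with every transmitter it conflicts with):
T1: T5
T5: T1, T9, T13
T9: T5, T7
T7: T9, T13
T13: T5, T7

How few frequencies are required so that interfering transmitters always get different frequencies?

2

T5 and T13 conflict, so at least 2 frequencies are needed.
2 frequencies suffice: T1=2, T5=1, T9=2, T7=1, T13=2. Each listed conflict is separated.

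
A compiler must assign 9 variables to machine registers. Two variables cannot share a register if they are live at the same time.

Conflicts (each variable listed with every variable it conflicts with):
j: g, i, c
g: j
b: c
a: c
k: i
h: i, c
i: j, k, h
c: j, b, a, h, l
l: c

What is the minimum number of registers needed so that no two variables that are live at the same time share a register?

h and i conflict, so at least 2 registers are needed.
2 registers suffice: j=2, g=1, b=2, a=2, k=2, h=2, i=1, c=1, l=2. Every pair that conflicts lands in different registers.

2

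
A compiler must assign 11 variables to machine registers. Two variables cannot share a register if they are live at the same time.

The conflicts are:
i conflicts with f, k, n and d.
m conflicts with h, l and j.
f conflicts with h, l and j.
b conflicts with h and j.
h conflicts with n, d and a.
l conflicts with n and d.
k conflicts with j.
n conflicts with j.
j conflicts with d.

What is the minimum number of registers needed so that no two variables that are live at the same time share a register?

2

h and a conflict, so at least 2 registers are needed.
2 registers suffice: register 1 → {i, h, l, j}; register 2 → {m, f, b, k, n, d, a}. Each listed conflict is separated.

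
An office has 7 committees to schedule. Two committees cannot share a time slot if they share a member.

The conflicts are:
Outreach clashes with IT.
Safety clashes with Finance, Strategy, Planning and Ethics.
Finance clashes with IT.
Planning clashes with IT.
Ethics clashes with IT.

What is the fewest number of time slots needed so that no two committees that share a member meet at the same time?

2

Safety and Planning conflict, so at least 2 time slots are needed.
Using 2 time slots: Outreach=2, Safety=1, Finance=2, Strategy=2, Planning=2, Ethics=2, IT=1. Each listed conflict is separated.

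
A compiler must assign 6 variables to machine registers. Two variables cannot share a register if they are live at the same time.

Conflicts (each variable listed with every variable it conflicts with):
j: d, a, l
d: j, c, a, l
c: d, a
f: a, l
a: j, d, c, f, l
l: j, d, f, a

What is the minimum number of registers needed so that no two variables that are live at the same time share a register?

j, d, a, l pairwise conflict, so at least 4 registers are needed.
4 registers suffice: register 1 → {a}; register 2 → {c, l}; register 3 → {d, f}; register 4 → {j}. Each listed conflict is separated.

4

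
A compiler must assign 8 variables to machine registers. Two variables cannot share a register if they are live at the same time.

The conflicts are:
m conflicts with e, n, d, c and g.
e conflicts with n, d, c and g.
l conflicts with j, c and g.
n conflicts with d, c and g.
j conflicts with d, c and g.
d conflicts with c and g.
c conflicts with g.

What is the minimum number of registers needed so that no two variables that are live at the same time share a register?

6

m, e, n, d, c, g are mutually in conflict, so at least 6 registers are needed.
A valid assignment using 6 registers: m=5, e=6, l=3, n=4, j=4, d=3, c=2, g=1. Every pair that conflicts lands in different registers.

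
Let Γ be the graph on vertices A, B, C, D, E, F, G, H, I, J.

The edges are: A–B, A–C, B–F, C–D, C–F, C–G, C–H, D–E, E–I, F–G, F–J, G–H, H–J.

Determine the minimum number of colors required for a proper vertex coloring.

3

C, G, H are pairwise adjacent, so at least 3 colors are needed.
3 colors suffice: color 1 → {B, C, E, J}; color 2 → {A, D, F, H, I}; color 3 → {G}. No two adjacent vertices share a color.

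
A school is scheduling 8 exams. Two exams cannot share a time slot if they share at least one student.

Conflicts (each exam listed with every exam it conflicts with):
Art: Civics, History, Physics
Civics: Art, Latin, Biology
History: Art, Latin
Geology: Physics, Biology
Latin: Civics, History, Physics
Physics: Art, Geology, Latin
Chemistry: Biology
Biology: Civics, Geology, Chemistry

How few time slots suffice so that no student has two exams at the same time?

3

The cycle Physics-Art-Civics-Biology-Geology-Physics has odd length 5, so it cannot be 2-colored; at least 3 time slots are needed.
3 time slots suffice: time slot 1 → {Civics, History, Physics, Chemistry}; time slot 2 → {Art, Latin, Biology}; time slot 3 → {Geology}. Each listed conflict is separated.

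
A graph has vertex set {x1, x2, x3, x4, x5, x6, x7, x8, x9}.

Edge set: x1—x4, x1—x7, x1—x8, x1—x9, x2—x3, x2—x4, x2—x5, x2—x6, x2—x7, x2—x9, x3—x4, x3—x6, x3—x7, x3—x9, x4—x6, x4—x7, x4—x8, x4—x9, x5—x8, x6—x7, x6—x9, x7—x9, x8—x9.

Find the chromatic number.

6

x2, x3, x4, x6, x7, x9 form a clique, so at least 6 colors are needed.
6 colors suffice: color 1 → {x4, x5}; color 2 → {x9}; color 3 → {x7, x8}; color 4 → {x1, x2}; color 5 → {x6}; color 6 → {x3}. Every edge joins two different colors.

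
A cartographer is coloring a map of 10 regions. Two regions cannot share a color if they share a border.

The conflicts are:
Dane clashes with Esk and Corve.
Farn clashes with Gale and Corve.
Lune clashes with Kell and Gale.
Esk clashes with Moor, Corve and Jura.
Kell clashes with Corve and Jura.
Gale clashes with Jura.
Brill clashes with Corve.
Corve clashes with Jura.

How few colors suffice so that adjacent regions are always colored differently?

3

Kell, Corve, Jura all conflict with each other, so at least 3 colors are needed.
A valid assignment using 3 colors: Dane=2, Farn=2, Lune=2, Esk=3, Moor=1, Kell=3, Gale=1, Brill=2, Corve=1, Jura=2. Every pair that conflicts lands in different colors.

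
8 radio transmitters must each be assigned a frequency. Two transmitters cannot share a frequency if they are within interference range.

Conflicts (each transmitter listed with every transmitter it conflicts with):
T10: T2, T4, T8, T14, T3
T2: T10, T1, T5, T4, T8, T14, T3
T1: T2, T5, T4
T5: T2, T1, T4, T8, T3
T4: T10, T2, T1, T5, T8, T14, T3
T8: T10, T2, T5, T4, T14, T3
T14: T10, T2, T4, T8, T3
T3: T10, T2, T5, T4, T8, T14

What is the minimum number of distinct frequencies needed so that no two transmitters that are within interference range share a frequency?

T10, T2, T4, T8, T14, T3 are mutually in conflict, so at least 6 frequencies are needed.
Using 6 frequencies: T10=5, T2=2, T1=3, T5=5, T4=1, T8=3, T14=6, T3=4. Every pair that conflicts lands in different frequencies.

6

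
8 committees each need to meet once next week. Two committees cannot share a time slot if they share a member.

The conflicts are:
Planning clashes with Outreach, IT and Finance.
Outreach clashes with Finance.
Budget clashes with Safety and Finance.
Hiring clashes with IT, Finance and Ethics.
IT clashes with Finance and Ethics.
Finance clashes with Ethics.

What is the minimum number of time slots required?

4

Hiring, IT, Finance, Ethics pairwise conflict, so at least 4 time slots are needed.
Using 4 time slots: Planning=3, Outreach=2, Budget=2, Safety=1, Hiring=3, IT=2, Finance=1, Ethics=4. Every pair that conflicts lands in different time slots.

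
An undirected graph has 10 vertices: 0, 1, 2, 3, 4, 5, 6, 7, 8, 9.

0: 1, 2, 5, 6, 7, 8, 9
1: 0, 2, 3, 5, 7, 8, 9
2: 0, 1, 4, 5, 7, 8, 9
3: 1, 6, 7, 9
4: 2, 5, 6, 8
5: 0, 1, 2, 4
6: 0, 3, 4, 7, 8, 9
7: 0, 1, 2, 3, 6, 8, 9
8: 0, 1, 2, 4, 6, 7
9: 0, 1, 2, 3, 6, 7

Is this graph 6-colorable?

The chromatic number is 5. 0, 1, 2, 7, 8 are pairwise adjacent (a clique of size 5), so at least 5 colors are needed.
5 colors suffice: color a → {4, 7}; color b → {0, 3}; color c → {2, 6}; color d → {1}; color e → {5, 8, 9}.
Since 6 ≥ 5, a proper 6-coloring certainly exists.

Yes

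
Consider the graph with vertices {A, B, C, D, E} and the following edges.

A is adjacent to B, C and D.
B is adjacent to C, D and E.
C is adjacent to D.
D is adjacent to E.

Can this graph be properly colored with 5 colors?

The chromatic number is 4. A, B, C, D form a clique, so at least 4 colors are needed.
A valid assignment using 4 colors: A=3, B=1, C=4, D=2, E=3.
Since 5 ≥ 4, a proper 5-coloring certainly exists.

Yes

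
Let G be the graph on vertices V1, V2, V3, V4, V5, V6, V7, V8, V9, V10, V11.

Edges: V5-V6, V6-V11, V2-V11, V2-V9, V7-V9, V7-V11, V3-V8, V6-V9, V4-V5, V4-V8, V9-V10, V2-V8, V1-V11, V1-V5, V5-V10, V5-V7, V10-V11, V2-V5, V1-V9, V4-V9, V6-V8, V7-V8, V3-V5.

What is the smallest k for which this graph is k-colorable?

V2 and V9 are adjacent, so at least 2 colors are needed.
2 colors suffice: color 1 → {V5, V8, V9, V11}; color 2 → {V1, V2, V3, V4, V6, V7, V10}. No two adjacent vertices share a color.

2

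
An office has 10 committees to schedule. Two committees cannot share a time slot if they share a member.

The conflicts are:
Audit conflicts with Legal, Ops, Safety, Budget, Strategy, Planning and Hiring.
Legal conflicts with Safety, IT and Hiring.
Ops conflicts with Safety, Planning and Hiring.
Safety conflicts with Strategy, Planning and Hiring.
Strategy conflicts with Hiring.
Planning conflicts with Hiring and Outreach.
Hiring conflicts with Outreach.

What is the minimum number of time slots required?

5

Audit, Ops, Safety, Planning, Hiring are mutually in conflict, so at least 5 time slots are needed.
5 time slots suffice: time slot 1 → {Audit, IT, Outreach}; time slot 2 → {Budget, Hiring}; time slot 3 → {Safety}; time slot 4 → {Legal, Strategy, Planning}; time slot 5 → {Ops}. Each listed conflict is separated.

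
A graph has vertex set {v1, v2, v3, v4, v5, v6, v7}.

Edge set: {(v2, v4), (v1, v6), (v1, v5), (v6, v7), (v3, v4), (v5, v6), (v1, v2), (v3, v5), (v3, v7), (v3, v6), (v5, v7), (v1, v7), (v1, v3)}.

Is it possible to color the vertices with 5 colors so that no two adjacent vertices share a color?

Yes

The chromatic number is 5. v1, v3, v5, v6, v7 form a clique, so at least 5 colors are needed.
5 colors suffice: v1=1, v2=2, v3=2, v4=1, v5=4, v6=5, v7=3.
That is already a proper 5-coloring.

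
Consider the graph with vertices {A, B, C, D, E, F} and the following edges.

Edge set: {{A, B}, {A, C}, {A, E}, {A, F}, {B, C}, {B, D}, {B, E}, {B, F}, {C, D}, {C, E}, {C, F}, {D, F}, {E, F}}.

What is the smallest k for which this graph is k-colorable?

A, B, C, E, F are mutually adjacent (a clique of size 5), so at least 5 colors are needed.
5 colors suffice: color 1 → {C}; color 2 → {B}; color 3 → {F}; color 4 → {A, D}; color 5 → {E}. Every edge joins two different colors.

5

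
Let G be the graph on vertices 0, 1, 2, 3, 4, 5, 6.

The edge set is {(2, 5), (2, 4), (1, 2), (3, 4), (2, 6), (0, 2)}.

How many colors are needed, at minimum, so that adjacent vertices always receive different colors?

0 and 2 are adjacent, so at least 2 colors are needed.
2 colors suffice: color a → {2, 3}; color b → {0, 1, 4, 5, 6}. Every edge joins two different colors.

2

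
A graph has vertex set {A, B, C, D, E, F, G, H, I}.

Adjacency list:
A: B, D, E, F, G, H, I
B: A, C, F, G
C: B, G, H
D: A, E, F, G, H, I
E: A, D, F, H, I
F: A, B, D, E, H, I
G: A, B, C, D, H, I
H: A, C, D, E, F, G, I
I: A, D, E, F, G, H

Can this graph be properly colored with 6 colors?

Yes

The chromatic number is 6. A, D, E, F, H, I form a clique, so at least 6 colors are needed.
One proper 6-coloring: A=2, B=1, C=2, D=3, E=6, F=4, G=4, H=1, I=5.
That is already a proper 6-coloring.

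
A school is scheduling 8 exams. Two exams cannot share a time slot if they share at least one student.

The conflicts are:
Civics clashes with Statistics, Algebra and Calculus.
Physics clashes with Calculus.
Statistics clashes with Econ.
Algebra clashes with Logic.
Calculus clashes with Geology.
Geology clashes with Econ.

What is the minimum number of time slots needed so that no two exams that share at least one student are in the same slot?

The cycle Econ-Statistics-Civics-Calculus-Geology-Econ has odd length 5, so it cannot be 2-colored; at least 3 time slots are needed.
3 time slots suffice: time slot 1 → {Civics, Physics, Logic, Econ}; time slot 2 → {Statistics, Algebra, Calculus}; time slot 3 → {Geology}. No two conflicting exams share a time slot.

3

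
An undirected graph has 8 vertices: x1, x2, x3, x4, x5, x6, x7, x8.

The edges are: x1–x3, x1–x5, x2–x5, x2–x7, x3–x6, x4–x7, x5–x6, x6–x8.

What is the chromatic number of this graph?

2

x4 and x7 are adjacent, so at least 2 colors are needed.
2 colors suffice: color red → {x1, x2, x4, x6}; color blue → {x3, x5, x7, x8}. No two adjacent vertices share a color.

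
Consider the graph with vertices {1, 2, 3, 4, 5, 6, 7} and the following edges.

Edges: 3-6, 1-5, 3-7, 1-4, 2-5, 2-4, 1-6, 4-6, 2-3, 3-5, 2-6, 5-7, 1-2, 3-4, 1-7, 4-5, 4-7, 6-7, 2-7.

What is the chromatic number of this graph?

5

1, 2, 4, 5, 7 are pairwise adjacent (a clique of size 5), so at least 5 colors are needed.
5 colors suffice: 1=purple, 2=blue, 3=purple, 4=green, 5=yellow, 6=yellow, 7=red. Each edge has distinct colors on its endpoints.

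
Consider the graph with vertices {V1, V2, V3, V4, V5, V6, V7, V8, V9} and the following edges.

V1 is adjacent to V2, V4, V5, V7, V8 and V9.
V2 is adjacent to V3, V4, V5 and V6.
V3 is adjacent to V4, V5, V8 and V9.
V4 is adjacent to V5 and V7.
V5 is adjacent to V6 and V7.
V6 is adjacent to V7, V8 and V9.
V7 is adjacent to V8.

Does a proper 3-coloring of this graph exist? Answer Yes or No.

No

V2, V3, V4, V5 are mutually adjacent (a clique of size 4), so at least 4 colors are needed.
So 3 colors are not enough.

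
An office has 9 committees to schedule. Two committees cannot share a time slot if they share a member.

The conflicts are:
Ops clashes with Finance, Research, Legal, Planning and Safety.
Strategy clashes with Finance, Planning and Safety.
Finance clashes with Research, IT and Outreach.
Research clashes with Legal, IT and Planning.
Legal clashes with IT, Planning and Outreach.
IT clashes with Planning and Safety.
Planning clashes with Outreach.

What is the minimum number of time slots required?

4

Research, Legal, IT, Planning all conflict with each other, so at least 4 time slots are needed.
4 time slots suffice: time slot 1 → {Finance, Planning, Safety}; time slot 2 → {Strategy, Legal}; time slot 3 → {Research, Outreach}; time slot 4 → {Ops, IT}. Each listed conflict is separated.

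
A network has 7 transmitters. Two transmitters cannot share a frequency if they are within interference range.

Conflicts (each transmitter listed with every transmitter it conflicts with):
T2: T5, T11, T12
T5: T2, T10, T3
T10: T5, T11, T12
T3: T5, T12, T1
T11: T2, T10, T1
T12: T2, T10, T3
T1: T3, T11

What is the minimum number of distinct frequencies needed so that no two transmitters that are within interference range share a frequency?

The cycle T3-T5-T10-T11-T1-T3 has odd length 5, so it cannot be 2-colored; at least 3 frequencies are needed.
3 frequencies suffice: frequency 1 → {T2, T10, T3}; frequency 2 → {T5, T11, T12}; frequency 3 → {T1}. Each listed conflict is separated.

3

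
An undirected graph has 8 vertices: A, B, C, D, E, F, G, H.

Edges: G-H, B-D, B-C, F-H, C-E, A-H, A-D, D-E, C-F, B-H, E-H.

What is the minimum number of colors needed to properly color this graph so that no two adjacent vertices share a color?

E and H are adjacent, so at least 2 colors are needed.
2 colors suffice: color red → {C, D, H}; color blue → {A, B, E, F, G}. Each edge has distinct colors on its endpoints.

2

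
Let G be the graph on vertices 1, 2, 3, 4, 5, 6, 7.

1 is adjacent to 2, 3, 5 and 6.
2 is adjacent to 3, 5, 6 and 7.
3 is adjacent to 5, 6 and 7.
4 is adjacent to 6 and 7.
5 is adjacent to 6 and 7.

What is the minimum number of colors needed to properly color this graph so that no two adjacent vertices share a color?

1, 2, 3, 5, 6 are pairwise adjacent (a clique of size 5), so at least 5 colors are needed.
A valid assignment using 5 colors: 1=purple, 2=green, 3=yellow, 4=red, 5=red, 6=blue, 7=blue. Every edge joins two different colors.

5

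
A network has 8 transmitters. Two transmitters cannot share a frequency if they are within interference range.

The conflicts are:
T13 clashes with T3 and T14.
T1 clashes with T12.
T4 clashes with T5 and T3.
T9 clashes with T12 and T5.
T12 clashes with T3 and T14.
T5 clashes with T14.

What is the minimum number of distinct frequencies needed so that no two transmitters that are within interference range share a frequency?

3

The cycle T4-T3-T13-T14-T5-T4 has odd length 5, so it cannot be 2-colored; at least 3 frequencies are needed.
A valid assignment using 3 frequencies: T13=1, T1=2, T4=3, T9=2, T12=1, T5=1, T3=2, T14=2. Every pair that conflicts lands in different frequencies.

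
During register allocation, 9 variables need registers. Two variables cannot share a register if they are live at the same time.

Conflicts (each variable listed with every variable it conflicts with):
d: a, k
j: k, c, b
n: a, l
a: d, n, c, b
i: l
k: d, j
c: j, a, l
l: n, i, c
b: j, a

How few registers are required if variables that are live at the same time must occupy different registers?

The cycle d-a-c-j-k-d has odd length 5, so it cannot be 2-colored; at least 3 registers are needed.
A valid assignment using 3 registers: d=2, j=1, n=2, a=1, i=2, k=3, c=2, l=1, b=2. No two conflicting variables share a register.

3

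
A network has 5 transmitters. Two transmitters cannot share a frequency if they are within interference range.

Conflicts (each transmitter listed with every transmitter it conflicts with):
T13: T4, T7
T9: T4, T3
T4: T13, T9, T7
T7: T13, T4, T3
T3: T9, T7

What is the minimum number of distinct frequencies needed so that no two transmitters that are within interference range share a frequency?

T13, T4, T7 are mutually in conflict, so at least 3 frequencies are needed.
3 frequencies suffice: T13=3, T9=2, T4=1, T7=2, T3=1. No two conflicting transmitters share a frequency.

3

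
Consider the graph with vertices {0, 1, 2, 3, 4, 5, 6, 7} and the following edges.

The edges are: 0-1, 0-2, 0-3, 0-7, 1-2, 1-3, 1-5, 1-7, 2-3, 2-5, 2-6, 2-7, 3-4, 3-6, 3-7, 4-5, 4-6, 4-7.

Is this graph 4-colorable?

0, 1, 2, 3, 7 are mutually adjacent (a clique of size 5), so at least 5 colors are needed.
So 4 colors are not enough.

No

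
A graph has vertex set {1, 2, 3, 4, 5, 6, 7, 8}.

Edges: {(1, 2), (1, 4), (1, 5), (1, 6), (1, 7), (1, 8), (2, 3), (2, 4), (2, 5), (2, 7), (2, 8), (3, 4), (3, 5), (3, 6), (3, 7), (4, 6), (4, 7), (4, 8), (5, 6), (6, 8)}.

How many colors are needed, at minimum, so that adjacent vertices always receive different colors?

4

1, 4, 6, 8 are mutually adjacent (a clique of size 4), so at least 4 colors are needed.
4 colors suffice: color red → {2, 6}; color blue → {4, 5}; color green → {1, 3}; color yellow → {7, 8}. No two adjacent vertices share a color.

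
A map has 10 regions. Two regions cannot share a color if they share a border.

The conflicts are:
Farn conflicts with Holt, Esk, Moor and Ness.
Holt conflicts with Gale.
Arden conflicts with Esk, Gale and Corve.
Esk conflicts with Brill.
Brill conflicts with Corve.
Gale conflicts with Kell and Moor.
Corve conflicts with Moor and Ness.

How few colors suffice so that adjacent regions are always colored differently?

The cycle Moor-Gale-Arden-Esk-Farn-Moor has odd length 5, so it cannot be 2-colored; at least 3 colors are needed.
3 colors suffice: Farn=1, Holt=2, Arden=2, Esk=3, Brill=2, Gale=1, Corve=1, Kell=2, Moor=2, Ness=2. Every pair that conflicts lands in different colors.

3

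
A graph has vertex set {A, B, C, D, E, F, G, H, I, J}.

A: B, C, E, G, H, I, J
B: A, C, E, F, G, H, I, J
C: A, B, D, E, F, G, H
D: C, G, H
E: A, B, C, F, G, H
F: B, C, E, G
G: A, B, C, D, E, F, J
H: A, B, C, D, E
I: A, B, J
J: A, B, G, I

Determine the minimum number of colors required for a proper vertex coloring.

A, B, C, E, H form a clique, so at least 5 colors are needed.
5 colors suffice: color 1 → {B, D}; color 2 → {G, H, I}; color 3 → {C, J}; color 4 → {A, F}; color 5 → {E}. No two adjacent vertices share a color.

5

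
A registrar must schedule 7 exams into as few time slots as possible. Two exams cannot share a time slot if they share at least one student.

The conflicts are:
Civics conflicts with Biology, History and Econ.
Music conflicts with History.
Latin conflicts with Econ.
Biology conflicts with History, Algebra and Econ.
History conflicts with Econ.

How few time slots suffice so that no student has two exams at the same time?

4

Civics, Biology, History, Econ pairwise conflict, so at least 4 time slots are needed.
4 time slots suffice: time slot 1 → {Music, Latin, Biology}; time slot 2 → {History, Algebra}; time slot 3 → {Econ}; time slot 4 → {Civics}. Every pair that conflicts lands in different time slots.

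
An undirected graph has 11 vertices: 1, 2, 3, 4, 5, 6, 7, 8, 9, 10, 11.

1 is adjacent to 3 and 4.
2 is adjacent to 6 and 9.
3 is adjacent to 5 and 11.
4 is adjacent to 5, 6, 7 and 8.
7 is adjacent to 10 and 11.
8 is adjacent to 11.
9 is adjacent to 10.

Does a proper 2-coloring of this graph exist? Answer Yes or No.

The cycle 11-8-4-5-3-11 has odd length 5, so it cannot be 2-colored; at least 3 colors are needed.
So 2 colors are not enough.

No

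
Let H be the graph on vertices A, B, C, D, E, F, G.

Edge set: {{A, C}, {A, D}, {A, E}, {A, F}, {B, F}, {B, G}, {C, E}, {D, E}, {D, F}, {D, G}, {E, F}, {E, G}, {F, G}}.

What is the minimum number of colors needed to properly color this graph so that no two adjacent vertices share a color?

A, D, E, F are mutually adjacent (a clique of size 4), so at least 4 colors are needed.
4 colors suffice: color 1 → {C, F}; color 2 → {B, E}; color 3 → {A, G}; color 4 → {D}. Each edge has distinct colors on its endpoints.

4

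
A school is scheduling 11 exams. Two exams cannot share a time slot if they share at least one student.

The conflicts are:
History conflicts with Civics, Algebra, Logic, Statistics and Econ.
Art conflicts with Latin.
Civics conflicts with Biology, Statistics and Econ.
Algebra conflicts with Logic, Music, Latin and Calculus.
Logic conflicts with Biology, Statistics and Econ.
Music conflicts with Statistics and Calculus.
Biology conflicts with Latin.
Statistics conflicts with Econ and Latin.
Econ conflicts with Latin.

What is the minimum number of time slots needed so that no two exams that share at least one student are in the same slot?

4

History, Logic, Statistics, Econ are mutually in conflict, so at least 4 time slots are needed.
4 time slots suffice: time slot 1 → {Art, Algebra, Biology, Statistics}; time slot 2 → {Civics, Logic, Music, Latin}; time slot 3 → {Econ, Calculus}; time slot 4 → {History}. Every pair that conflicts lands in different time slots.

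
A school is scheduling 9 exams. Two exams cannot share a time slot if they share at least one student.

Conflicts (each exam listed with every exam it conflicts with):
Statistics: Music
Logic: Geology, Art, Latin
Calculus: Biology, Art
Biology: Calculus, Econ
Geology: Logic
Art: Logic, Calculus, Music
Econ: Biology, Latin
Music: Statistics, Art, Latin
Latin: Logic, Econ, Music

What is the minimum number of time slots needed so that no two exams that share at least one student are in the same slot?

2

Logic and Latin conflict, so at least 2 time slots are needed.
2 time slots suffice: time slot 1 → {Statistics, Biology, Geology, Art, Latin}; time slot 2 → {Logic, Calculus, Econ, Music}. Each listed conflict is separated.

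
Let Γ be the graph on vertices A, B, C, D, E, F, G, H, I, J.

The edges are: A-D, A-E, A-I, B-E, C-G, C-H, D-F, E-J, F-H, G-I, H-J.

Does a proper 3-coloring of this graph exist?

Yes

The chromatic number is 3. The cycle G-C-H-F-D-A-I-G has odd length 7, so it cannot be 2-colored; at least 3 colors are needed.
3 colors suffice: color 1 → {A, B, G, H}; color 2 → {C, E, F, I}; color 3 → {D, J}.
That is already a proper 3-coloring.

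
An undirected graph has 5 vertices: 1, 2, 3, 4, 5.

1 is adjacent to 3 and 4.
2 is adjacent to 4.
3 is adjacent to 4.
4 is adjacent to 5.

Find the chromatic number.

3

1, 3, 4 are pairwise adjacent, so at least 3 colors are needed.
A valid assignment using 3 colors: 1=blue, 2=blue, 3=green, 4=red, 5=blue. Every edge joins two different colors.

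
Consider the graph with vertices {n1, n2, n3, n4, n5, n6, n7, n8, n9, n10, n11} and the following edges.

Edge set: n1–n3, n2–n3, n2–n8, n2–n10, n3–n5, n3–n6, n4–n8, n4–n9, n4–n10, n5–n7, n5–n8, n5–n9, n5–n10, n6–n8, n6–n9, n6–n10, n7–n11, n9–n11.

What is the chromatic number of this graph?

n5 and n7 are adjacent, so at least 2 colors are needed.
2 colors suffice: color 1 → {n1, n2, n4, n5, n6, n11}; color 2 → {n3, n7, n8, n9, n10}. Each edge has distinct colors on its endpoints.

2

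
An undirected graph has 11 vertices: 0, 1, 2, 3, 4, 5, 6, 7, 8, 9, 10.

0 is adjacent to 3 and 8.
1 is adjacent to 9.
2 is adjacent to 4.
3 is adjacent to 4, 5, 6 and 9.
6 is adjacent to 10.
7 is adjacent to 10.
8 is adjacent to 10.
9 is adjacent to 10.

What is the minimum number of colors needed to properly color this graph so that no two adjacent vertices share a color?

The cycle 9-10-8-0-3-9 has odd length 5, so it cannot be 2-colored; at least 3 colors are needed.
3 colors suffice: color a → {1, 2, 3, 10}; color b → {4, 5, 6, 7, 8, 9}; color c → {0}. Each edge has distinct colors on its endpoints.

3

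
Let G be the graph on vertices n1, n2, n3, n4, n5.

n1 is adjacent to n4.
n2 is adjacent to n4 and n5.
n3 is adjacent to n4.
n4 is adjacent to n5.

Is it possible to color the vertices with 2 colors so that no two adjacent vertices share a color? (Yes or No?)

No

n2, n4, n5 are pairwise adjacent, so at least 3 colors are needed.
So 2 colors are not enough.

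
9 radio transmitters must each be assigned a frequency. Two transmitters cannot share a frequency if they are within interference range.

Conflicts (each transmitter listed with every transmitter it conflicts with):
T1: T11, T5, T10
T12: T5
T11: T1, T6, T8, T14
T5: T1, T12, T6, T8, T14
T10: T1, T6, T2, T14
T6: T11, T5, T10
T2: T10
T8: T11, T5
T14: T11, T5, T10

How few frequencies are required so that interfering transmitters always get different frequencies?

2

T11 and T6 conflict, so at least 2 frequencies are needed.
2 frequencies suffice: T1=2, T12=2, T11=1, T5=1, T10=1, T6=2, T2=2, T8=2, T14=2. Each listed conflict is separated.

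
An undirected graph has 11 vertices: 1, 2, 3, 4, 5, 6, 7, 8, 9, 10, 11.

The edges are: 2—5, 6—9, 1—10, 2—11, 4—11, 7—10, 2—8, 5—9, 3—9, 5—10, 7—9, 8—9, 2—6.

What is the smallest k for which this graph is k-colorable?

2

1 and 10 are adjacent, so at least 2 colors are needed.
2 colors suffice: color red → {2, 4, 9, 10}; color blue → {1, 3, 5, 6, 7, 8, 11}. No two adjacent vertices share a color.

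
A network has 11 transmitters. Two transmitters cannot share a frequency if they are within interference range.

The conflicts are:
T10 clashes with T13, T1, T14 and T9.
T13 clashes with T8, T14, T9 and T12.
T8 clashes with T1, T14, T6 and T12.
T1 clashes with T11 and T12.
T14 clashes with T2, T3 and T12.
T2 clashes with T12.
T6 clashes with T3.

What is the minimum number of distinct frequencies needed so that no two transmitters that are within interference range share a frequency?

4

T13, T8, T14, T12 pairwise conflict, so at least 4 frequencies are needed.
Using 4 frequencies: T10=2, T13=3, T8=2, T1=1, T14=1, T2=2, T6=1, T9=1, T3=2, T11=2, T12=4. Every pair that conflicts lands in different frequencies.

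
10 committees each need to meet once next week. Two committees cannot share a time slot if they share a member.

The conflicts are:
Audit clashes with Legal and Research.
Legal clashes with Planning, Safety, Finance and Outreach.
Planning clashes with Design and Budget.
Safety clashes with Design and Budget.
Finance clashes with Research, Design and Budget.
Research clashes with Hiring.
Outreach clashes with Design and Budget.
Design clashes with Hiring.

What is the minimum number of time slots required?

Safety and Budget conflict, so at least 2 time slots are needed.
2 time slots suffice: time slot 1 → {Legal, Research, Design, Budget}; time slot 2 → {Audit, Planning, Safety, Finance, Outreach, Hiring}. Every pair that conflicts lands in different time slots.

2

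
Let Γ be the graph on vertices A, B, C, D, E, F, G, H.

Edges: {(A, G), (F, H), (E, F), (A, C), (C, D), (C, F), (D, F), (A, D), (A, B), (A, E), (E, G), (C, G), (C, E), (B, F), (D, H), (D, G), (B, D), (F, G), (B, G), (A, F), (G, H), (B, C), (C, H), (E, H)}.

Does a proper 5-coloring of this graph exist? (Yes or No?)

A, B, C, D, F, G are mutually adjacent (a clique of size 6), so at least 6 colors are needed.
So 5 colors are not enough.

No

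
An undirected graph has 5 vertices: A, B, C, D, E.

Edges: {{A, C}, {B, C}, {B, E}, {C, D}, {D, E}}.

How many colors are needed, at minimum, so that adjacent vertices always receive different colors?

B and E are adjacent, so at least 2 colors are needed.
2 colors suffice: color 1 → {C, E}; color 2 → {A, B, D}. Each edge has distinct colors on its endpoints.

2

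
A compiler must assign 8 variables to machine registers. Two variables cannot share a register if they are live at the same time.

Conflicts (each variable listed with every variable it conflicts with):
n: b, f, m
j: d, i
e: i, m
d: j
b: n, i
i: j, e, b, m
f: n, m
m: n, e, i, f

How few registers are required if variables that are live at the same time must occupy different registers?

n, f, m all conflict with each other, so at least 3 registers are needed.
A valid assignment using 3 registers: n=1, j=2, e=3, d=1, b=2, i=1, f=3, m=2. Each listed conflict is separated.

3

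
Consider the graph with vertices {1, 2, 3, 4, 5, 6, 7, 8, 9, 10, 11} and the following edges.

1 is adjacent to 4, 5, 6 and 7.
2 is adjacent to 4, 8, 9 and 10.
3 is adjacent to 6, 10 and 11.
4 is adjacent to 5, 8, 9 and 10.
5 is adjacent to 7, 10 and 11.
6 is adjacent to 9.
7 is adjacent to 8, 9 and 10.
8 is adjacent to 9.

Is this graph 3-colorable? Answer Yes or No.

No

2, 4, 8, 9 are pairwise adjacent (a clique of size 4), so at least 4 colors are needed.
So 3 colors are not enough.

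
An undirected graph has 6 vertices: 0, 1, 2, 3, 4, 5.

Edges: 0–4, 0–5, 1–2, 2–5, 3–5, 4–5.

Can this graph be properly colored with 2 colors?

No

0, 4, 5 are pairwise adjacent, so at least 3 colors are needed.
So 2 colors are not enough.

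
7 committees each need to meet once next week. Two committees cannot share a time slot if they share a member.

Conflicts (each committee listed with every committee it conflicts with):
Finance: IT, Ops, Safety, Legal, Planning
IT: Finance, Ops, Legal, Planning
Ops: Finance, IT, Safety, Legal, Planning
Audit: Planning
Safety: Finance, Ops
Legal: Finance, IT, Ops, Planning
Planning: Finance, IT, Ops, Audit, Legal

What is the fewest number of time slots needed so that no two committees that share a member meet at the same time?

Finance, IT, Ops, Legal, Planning are mutually in conflict, so at least 5 time slots are needed.
A valid assignment using 5 time slots: Finance=3, IT=4, Ops=1, Audit=1, Safety=2, Legal=5, Planning=2. No two conflicting committees share a time slot.

5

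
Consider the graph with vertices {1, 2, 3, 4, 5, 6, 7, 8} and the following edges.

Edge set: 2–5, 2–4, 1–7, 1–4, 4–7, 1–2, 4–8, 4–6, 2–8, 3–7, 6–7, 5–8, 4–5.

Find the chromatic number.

2, 4, 5, 8 are mutually adjacent (a clique of size 4), so at least 4 colors are needed.
4 colors suffice: color red → {3, 4}; color blue → {2, 7}; color green → {1, 6, 8}; color yellow → {5}. Every edge joins two different colors.

4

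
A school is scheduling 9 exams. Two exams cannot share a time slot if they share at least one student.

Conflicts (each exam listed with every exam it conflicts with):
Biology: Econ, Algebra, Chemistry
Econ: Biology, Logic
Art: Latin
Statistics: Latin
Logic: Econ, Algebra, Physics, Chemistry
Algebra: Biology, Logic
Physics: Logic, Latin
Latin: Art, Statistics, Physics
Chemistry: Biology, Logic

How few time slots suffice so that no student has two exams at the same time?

Statistics and Latin conflict, so at least 2 time slots are needed.
2 time slots suffice: time slot 1 → {Biology, Logic, Latin}; time slot 2 → {Econ, Art, Statistics, Algebra, Physics, Chemistry}. No two conflicting exams share a time slot.

2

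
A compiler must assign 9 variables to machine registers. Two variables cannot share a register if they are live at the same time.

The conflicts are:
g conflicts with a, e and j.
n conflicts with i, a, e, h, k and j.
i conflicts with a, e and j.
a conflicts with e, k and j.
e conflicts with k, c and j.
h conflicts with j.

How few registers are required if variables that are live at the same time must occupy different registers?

n, i, a, e, j are mutually in conflict, so at least 5 registers are needed.
5 registers suffice: register 1 → {e, h}; register 2 → {g, n, c}; register 3 → {a}; register 4 → {k, j}; register 5 → {i}. Every pair that conflicts lands in different registers.

5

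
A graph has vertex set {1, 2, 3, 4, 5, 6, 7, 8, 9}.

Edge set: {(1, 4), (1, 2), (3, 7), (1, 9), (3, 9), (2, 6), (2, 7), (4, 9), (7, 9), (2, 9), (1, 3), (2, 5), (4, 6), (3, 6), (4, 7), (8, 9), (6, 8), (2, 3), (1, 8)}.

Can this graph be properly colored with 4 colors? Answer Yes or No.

The chromatic number is 4. 2, 3, 7, 9 form a clique, so at least 4 colors are needed.
A valid assignment using 4 colors: 1=yellow, 2=blue, 3=green, 4=blue, 5=red, 6=red, 7=yellow, 8=blue, 9=red.
That is already a proper 4-coloring.

Yes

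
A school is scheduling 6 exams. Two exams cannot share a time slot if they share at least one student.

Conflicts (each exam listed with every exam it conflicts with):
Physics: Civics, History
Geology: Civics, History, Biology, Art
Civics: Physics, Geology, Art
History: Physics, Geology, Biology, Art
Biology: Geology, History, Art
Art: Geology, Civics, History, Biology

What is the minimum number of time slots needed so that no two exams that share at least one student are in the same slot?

4

Geology, History, Biology, Art pairwise conflict, so at least 4 time slots are needed.
A valid assignment using 4 time slots: Physics=1, Geology=1, Civics=3, History=3, Biology=4, Art=2. Every pair that conflicts lands in different time slots.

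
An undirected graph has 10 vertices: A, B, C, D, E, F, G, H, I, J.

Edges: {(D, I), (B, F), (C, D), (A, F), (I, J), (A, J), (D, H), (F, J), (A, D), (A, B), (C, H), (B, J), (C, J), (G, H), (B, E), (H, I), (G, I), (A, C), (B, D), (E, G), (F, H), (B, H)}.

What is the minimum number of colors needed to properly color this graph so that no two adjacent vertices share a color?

4

A, B, F, J form a clique, so at least 4 colors are needed.
A valid assignment using 4 colors: A=yellow, B=blue, C=blue, D=green, E=red, F=green, G=green, H=red, I=blue, J=red. No two adjacent vertices share a color.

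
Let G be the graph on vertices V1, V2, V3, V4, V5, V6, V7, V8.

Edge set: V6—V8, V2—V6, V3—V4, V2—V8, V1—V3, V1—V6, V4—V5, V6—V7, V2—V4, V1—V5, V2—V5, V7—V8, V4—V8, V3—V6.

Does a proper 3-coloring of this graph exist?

The chromatic number is 3. V2, V4, V5 are pairwise adjacent, so at least 3 colors are needed.
3 colors suffice: color 1 → {V4, V6}; color 2 → {V1, V2, V7}; color 3 → {V3, V5, V8}.
That is already a proper 3-coloring.

Yes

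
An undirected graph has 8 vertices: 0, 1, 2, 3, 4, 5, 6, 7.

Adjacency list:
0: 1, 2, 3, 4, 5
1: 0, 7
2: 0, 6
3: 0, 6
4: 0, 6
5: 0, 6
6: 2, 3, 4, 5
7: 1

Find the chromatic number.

2

1 and 7 are adjacent, so at least 2 colors are needed.
One proper 2-coloring: 0=red, 1=blue, 2=blue, 3=blue, 4=blue, 5=blue, 6=red, 7=red. Every edge joins two different colors.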